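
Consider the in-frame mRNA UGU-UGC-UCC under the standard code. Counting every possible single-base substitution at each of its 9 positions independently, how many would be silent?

5

Codon 1 (UGU, Cys): 1 synonymous substitution.
Codon 2 (UGC, Cys): 1 synonymous substitution.
Codon 3 (UCC, Ser): 3 synonymous substitutions.
Total: 1 + 1 + 3 = 5.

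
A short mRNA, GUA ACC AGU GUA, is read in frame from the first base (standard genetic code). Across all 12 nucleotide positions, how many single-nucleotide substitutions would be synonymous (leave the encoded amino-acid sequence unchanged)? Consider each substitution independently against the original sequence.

10

Codon 1 (GUA, Val): 3 synonymous substitutions.
Codon 2 (ACC, Thr): 3 synonymous substitutions.
Codon 3 (AGU, Ser): 1 synonymous substitution.
Codon 4 (GUA, Val): 3 synonymous substitutions.
Total: 3 + 3 + 1 + 3 = 10.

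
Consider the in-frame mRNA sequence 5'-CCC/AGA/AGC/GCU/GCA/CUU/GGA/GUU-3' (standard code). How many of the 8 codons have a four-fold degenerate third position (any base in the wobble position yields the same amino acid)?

6

Codon 1 CCC (Pro): third position 4-fold.
Codon 2 AGA (Arg): third position 2-fold.
Codon 3 AGC (Ser): third position 2-fold.
Codon 4 GCU (Ala): third position 4-fold.
Codon 5 GCA (Ala): third position 4-fold.
Codon 6 CUU (Leu): third position 4-fold.
Codon 7 GGA (Gly): third position 4-fold.
Codon 8 GUU (Val): third position 4-fold.
Four-fold degenerate third positions: 6.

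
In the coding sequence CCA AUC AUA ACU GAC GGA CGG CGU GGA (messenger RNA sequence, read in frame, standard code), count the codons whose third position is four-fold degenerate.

6

Codon 1 CCA (Pro): third position 4-fold.
Codon 2 AUC (Ile): third position 3-fold.
Codon 3 AUA (Ile): third position 3-fold.
Codon 4 ACU (Thr): third position 4-fold.
Codon 5 GAC (Asp): third position 2-fold.
Codon 6 GGA (Gly): third position 4-fold.
Codon 7 CGG (Arg): third position 4-fold.
Codon 8 CGU (Arg): third position 4-fold.
Codon 9 GGA (Gly): third position 4-fold.
Four-fold degenerate third positions: 6.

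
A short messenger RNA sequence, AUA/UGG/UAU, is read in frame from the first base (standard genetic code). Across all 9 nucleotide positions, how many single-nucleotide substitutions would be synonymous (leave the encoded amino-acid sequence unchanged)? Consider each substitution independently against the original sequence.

Codon 1 (AUA, Ile): 2 synonymous substitutions.
Codon 2 (UGG, Trp): 0 synonymous substitutions.
Codon 3 (UAU, Tyr): 1 synonymous substitution.
Total: 2 + 0 + 1 = 3.

3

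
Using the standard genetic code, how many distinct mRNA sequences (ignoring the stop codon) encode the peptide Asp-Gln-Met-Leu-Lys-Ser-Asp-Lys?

1152

Asp: 2 codons.
Gln: 2 codons.
Met: 1 codon.
Leu: 6 codons.
Lys: 2 codons.
Ser: 6 codons.
Asp: 2 codons.
Lys: 2 codons.
2 × 2 × 1 × 6 × 2 × 6 × 2 × 2 = 1152.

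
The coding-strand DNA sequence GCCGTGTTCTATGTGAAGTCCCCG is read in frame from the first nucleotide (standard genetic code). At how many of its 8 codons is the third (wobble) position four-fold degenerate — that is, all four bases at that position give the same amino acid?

Codon 1 GCC (Ala): third position 4-fold.
Codon 2 GTG (Val): third position 4-fold.
Codon 3 TTC (Phe): third position 2-fold.
Codon 4 TAT (Tyr): third position 2-fold.
Codon 5 GTG (Val): third position 4-fold.
Codon 6 AAG (Lys): third position 2-fold.
Codon 7 TCC (Ser): third position 4-fold.
Codon 8 CCG (Pro): third position 4-fold.
Four-fold degenerate third positions: 5.

5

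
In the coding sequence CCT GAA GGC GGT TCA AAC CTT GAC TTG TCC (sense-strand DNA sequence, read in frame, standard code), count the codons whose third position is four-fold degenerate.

Codon 1 CCT (Pro): third position 4-fold.
Codon 2 GAA (Glu): third position 2-fold.
Codon 3 GGC (Gly): third position 4-fold.
Codon 4 GGT (Gly): third position 4-fold.
Codon 5 TCA (Ser): third position 4-fold.
Codon 6 AAC (Asn): third position 2-fold.
Codon 7 CTT (Leu): third position 4-fold.
Codon 8 GAC (Asp): third position 2-fold.
Codon 9 TTG (Leu): third position 2-fold.
Codon 10 TCC (Ser): third position 4-fold.
Four-fold degenerate third positions: 6.

6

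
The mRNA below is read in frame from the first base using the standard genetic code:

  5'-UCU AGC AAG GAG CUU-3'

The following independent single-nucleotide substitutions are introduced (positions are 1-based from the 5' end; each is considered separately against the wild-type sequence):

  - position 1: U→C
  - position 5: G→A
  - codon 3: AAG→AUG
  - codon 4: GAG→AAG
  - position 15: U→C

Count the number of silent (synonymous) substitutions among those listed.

1

Codon 1: UCU (Ser) → CCU (Pro) — missense.
Codon 2: AGC (Ser) → AAC (Asn) — missense.
Codon 3: AAG (Lys) → AUG (Met) — missense.
Codon 4: GAG (Glu) → AAG (Lys) — missense.
Codon 5: CUU (Leu) → CUC (Leu) — synonymous.
Synonymous: 1 of 5.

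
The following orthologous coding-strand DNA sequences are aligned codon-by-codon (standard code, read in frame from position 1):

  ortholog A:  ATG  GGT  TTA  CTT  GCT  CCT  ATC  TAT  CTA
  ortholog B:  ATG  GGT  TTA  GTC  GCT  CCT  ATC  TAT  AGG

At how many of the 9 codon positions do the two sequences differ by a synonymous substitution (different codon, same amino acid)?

0

Codon 1: ATG Met / ATG Met — identical.
Codon 2: GGT Gly / GGT Gly — identical.
Codon 3: TTA Leu / TTA Leu — identical.
Codon 4: CTT Leu / GTC Val — nonsynonymous.
Codon 5: GCT Ala / GCT Ala — identical.
Codon 6: CCT Pro / CCT Pro — identical.
Codon 7: ATC Ile / ATC Ile — identical.
Codon 8: TAT Tyr / TAT Tyr — identical.
Codon 9: CTA Leu / AGG Arg — nonsynonymous.
Synonymous differences: 0.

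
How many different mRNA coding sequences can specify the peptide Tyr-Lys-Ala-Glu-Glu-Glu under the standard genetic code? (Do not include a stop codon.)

128

Tyr: 2 codons.
Lys: 2 codons.
Ala: 4 codons.
Glu: 2 codons.
Glu: 2 codons.
Glu: 2 codons.
2 × 2 × 4 × 2 × 2 × 2 = 128.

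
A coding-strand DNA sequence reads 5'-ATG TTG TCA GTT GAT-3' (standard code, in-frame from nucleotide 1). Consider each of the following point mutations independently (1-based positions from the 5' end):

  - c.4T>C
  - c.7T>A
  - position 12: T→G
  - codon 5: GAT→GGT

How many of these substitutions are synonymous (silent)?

Codon 2: TTG (Leu) → CTG (Leu) — synonymous.
Codon 3: TCA (Ser) → ACA (Thr) — missense.
Codon 4: GTT (Val) → GTG (Val) — synonymous.
Codon 5: GAT (Asp) → GGT (Gly) — missense.
Synonymous: 2 of 4.

2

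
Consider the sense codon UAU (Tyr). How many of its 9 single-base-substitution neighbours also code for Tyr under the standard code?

1

Position 1: none → 0 synonymous.
Position 2: none → 0 synonymous.
Position 3: UAC → 1 synonymous.
Total: 0 + 0 + 1 = 1.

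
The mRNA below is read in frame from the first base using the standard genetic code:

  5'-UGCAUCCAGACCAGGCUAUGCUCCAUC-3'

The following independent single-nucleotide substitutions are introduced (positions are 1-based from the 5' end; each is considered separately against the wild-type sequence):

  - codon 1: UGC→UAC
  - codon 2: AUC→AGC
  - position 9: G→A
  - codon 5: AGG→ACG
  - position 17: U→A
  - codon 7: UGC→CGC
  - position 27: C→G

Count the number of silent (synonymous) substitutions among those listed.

1

Codon 1: UGC (Cys) → UAC (Tyr) — missense.
Codon 2: AUC (Ile) → AGC (Ser) — missense.
Codon 3: CAG (Gln) → CAA (Gln) — synonymous.
Codon 5: AGG (Arg) → ACG (Thr) — missense.
Codon 6: CUA (Leu) → CAA (Gln) — missense.
Codon 7: UGC (Cys) → CGC (Arg) — missense.
Codon 9: AUC (Ile) → AUG (Met) — missense.
Synonymous: 1 of 7.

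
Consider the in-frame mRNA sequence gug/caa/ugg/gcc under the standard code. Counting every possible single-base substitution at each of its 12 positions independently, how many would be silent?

Codon 1 (GUG, Val): 3 synonymous substitutions.
Codon 2 (CAA, Gln): 1 synonymous substitution.
Codon 3 (UGG, Trp): 0 synonymous substitutions.
Codon 4 (GCC, Ala): 3 synonymous substitutions.
Total: 3 + 1 + 0 + 3 = 7.

7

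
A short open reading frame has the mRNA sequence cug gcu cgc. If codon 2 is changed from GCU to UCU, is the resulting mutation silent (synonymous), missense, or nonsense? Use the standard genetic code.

Position 4 falls in codon 2: GCU → Ala.
After the substitution the codon is UCU → Ser.
Ala ≠ Ser, so this is a missense mutation.

missense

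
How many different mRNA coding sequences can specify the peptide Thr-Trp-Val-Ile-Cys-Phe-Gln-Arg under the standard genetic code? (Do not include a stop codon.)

2304

Thr: 4 codons.
Trp: 1 codon.
Val: 4 codons.
Ile: 3 codons.
Cys: 2 codons.
Phe: 2 codons.
Gln: 2 codons.
Arg: 6 codons.
4 × 1 × 4 × 3 × 2 × 2 × 2 × 6 = 2304.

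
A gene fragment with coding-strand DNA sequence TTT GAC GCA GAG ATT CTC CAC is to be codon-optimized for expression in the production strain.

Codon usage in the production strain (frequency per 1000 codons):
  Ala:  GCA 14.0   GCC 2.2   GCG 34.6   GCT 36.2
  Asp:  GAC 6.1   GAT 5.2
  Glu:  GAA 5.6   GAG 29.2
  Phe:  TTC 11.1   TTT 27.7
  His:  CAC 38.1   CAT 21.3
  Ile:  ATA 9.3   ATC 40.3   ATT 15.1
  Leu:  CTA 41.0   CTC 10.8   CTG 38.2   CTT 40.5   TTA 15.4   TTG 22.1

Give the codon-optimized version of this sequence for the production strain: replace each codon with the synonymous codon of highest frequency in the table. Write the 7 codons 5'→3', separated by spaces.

Codon 1 (Phe): best is TTT at 27.7.
Codon 2 (Asp): best is GAC at 6.1.
Codon 3 (Ala): best is GCT at 36.2.
Codon 4 (Glu): best is GAG at 29.2.
Codon 5 (Ile): best is ATC at 40.3.
Codon 6 (Leu): best is CTA at 41.0.
Codon 7 (His): best is CAC at 38.1.

TTT GAC GCT GAG ATC CTA CAC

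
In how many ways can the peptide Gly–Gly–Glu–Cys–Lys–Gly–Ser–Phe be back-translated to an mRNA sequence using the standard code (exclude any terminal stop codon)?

Gly: 4 codons.
Gly: 4 codons.
Glu: 2 codons.
Cys: 2 codons.
Lys: 2 codons.
Gly: 4 codons.
Ser: 6 codons.
Phe: 2 codons.
4 × 4 × 2 × 2 × 2 × 4 × 6 × 2 = 6144.

6144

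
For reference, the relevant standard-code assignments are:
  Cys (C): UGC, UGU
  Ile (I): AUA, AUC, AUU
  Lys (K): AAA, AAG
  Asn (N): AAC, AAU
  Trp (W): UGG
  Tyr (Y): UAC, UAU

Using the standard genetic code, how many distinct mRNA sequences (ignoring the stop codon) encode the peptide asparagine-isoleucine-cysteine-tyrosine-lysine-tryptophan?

Asn: 2 codons.
Ile: 3 codons.
Cys: 2 codons.
Tyr: 2 codons.
Lys: 2 codons.
Trp: 1 codon.
2 × 3 × 2 × 2 × 2 × 1 = 48.

48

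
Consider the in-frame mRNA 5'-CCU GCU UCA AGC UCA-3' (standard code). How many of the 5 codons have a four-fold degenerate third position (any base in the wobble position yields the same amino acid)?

Codon 1 CCU (Pro): third position 4-fold.
Codon 2 GCU (Ala): third position 4-fold.
Codon 3 UCA (Ser): third position 4-fold.
Codon 4 AGC (Ser): third position 2-fold.
Codon 5 UCA (Ser): third position 4-fold.
Four-fold degenerate third positions: 4.

4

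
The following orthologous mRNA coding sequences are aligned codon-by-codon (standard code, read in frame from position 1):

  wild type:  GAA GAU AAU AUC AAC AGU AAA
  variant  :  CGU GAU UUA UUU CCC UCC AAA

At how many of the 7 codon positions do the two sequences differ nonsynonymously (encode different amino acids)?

Codon 1: GAA Glu / CGU Arg — nonsynonymous.
Codon 2: GAU Asp / GAU Asp — identical.
Codon 3: AAU Asn / UUA Leu — nonsynonymous.
Codon 4: AUC Ile / UUU Phe — nonsynonymous.
Codon 5: AAC Asn / CCC Pro — nonsynonymous.
Codon 6: AGU Ser / UCC Ser — synonymous.
Codon 7: AAA Lys / AAA Lys — identical.
Nonsynonymous differences: 4.

4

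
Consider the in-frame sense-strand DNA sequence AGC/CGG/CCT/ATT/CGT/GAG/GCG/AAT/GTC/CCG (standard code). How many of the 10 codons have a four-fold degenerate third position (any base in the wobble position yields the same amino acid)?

Codon 1 AGC (Ser): third position 2-fold.
Codon 2 CGG (Arg): third position 4-fold.
Codon 3 CCT (Pro): third position 4-fold.
Codon 4 ATT (Ile): third position 3-fold.
Codon 5 CGT (Arg): third position 4-fold.
Codon 6 GAG (Glu): third position 2-fold.
Codon 7 GCG (Ala): third position 4-fold.
Codon 8 AAT (Asn): third position 2-fold.
Codon 9 GTC (Val): third position 4-fold.
Codon 10 CCG (Pro): third position 4-fold.
Four-fold degenerate third positions: 6.

6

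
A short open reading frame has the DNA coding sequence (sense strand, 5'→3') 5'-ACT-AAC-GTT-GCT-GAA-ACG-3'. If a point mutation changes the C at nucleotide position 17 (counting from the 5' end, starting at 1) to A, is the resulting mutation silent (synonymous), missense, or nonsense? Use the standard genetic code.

missense

Position 17 falls in codon 6: ACG → Thr.
After the substitution the codon is AAG → Lys.
Thr ≠ Lys, so this is a missense mutation.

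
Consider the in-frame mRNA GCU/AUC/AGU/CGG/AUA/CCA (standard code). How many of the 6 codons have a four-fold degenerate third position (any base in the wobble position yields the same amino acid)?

Codon 1 GCU (Ala): third position 4-fold.
Codon 2 AUC (Ile): third position 3-fold.
Codon 3 AGU (Ser): third position 2-fold.
Codon 4 CGG (Arg): third position 4-fold.
Codon 5 AUA (Ile): third position 3-fold.
Codon 6 CCA (Pro): third position 4-fold.
Four-fold degenerate third positions: 3.

3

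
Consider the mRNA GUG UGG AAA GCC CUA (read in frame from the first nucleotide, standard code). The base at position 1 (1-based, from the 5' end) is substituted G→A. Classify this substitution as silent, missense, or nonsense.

missense

Position 1 falls in codon 1: GUG → Val.
After the substitution the codon is AUG → Met.
Val ≠ Met, so this is a missense mutation.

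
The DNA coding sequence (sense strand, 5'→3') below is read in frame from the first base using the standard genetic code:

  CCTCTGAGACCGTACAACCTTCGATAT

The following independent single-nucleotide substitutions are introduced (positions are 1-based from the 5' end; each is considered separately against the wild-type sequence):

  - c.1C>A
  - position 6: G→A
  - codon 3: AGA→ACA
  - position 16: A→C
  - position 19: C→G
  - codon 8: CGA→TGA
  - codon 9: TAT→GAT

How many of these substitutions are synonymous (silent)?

Codon 1: CCT (Pro) → ACT (Thr) — missense.
Codon 2: CTG (Leu) → CTA (Leu) — synonymous.
Codon 3: AGA (Arg) → ACA (Thr) — missense.
Codon 6: AAC (Asn) → CAC (His) — missense.
Codon 7: CTT (Leu) → GTT (Val) — missense.
Codon 8: CGA (Arg) → TGA (Stop) — nonsense.
Codon 9: TAT (Tyr) → GAT (Asp) — missense.
Synonymous: 1 of 7.

1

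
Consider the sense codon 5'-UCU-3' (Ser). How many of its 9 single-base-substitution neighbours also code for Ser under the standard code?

Position 1: none → 0 synonymous.
Position 2: none → 0 synonymous.
Position 3: UCC, UCA, UCG → 3 synonymous.
Total: 0 + 0 + 3 = 3.

3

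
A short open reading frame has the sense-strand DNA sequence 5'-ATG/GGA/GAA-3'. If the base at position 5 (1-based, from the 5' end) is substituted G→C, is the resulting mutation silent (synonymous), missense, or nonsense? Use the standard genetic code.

missense

Position 5 falls in codon 2: GGA → Gly.
After the substitution the codon is GCA → Ala.
Gly ≠ Ala, so this is a missense mutation.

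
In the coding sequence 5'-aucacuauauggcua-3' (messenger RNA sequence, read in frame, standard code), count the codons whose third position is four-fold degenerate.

Codon 1 AUC (Ile): third position 3-fold.
Codon 2 ACU (Thr): third position 4-fold.
Codon 3 AUA (Ile): third position 3-fold.
Codon 4 UGG (Trp): third position 1-fold.
Codon 5 CUA (Leu): third position 4-fold.
Four-fold degenerate third positions: 2.

2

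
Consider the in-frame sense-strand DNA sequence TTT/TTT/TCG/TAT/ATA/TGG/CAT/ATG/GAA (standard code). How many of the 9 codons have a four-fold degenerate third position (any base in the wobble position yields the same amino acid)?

1

Codon 1 TTT (Phe): third position 2-fold.
Codon 2 TTT (Phe): third position 2-fold.
Codon 3 TCG (Ser): third position 4-fold.
Codon 4 TAT (Tyr): third position 2-fold.
Codon 5 ATA (Ile): third position 3-fold.
Codon 6 TGG (Trp): third position 1-fold.
Codon 7 CAT (His): third position 2-fold.
Codon 8 ATG (Met): third position 1-fold.
Codon 9 GAA (Glu): third position 2-fold.
Four-fold degenerate third positions: 1.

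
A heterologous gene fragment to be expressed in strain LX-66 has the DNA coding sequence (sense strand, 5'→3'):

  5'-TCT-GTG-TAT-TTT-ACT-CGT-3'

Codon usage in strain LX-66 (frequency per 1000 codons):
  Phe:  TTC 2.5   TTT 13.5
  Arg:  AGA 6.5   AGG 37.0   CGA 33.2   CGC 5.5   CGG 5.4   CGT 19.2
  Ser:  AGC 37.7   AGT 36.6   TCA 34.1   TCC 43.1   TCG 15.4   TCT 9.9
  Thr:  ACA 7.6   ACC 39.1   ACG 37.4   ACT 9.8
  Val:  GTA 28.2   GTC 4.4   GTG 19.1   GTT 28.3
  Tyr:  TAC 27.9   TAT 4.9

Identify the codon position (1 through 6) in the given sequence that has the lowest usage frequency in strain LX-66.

Codon 1 TCT (Ser): 9.9 per 1000.
Codon 2 GTG (Val): 19.1 per 1000.
Codon 3 TAT (Tyr): 4.9 per 1000.
Codon 4 TTT (Phe): 13.5 per 1000.
Codon 5 ACT (Thr): 9.8 per 1000.
Codon 6 CGT (Arg): 19.2 per 1000.
Lowest frequency is 4.9 at codon 3.

3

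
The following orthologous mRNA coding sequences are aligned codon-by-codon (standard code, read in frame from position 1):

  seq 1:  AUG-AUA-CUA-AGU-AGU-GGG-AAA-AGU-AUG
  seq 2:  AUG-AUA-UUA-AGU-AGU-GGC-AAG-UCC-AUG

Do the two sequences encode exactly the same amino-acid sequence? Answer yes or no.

yes

Codon 1: AUG Met / AUG Met — identical.
Codon 2: AUA Ile / AUA Ile — identical.
Codon 3: CUA Leu / UUA Leu — synonymous.
Codon 4: AGU Ser / AGU Ser — identical.
Codon 5: AGU Ser / AGU Ser — identical.
Codon 6: GGG Gly / GGC Gly — synonymous.
Codon 7: AAA Lys / AAG Lys — synonymous.
Codon 8: AGU Ser / UCC Ser — synonymous.
Codon 9: AUG Met / AUG Met — identical.
Nonsynonymous differences: 0 → same protein.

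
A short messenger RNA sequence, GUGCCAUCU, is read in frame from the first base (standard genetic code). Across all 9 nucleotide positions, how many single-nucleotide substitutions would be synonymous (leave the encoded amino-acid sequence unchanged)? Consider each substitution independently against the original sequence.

Codon 1 (GUG, Val): 3 synonymous substitutions.
Codon 2 (CCA, Pro): 3 synonymous substitutions.
Codon 3 (UCU, Ser): 3 synonymous substitutions.
Total: 3 + 3 + 3 = 9.

9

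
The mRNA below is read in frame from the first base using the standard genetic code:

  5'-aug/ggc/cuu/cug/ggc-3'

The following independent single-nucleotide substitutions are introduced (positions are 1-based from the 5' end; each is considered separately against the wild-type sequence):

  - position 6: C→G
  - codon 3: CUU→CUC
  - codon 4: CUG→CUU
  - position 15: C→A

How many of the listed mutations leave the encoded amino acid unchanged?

Codon 2: GGC (Gly) → GGG (Gly) — synonymous.
Codon 3: CUU (Leu) → CUC (Leu) — synonymous.
Codon 4: CUG (Leu) → CUU (Leu) — synonymous.
Codon 5: GGC (Gly) → GGA (Gly) — synonymous.
Synonymous: 4 of 4.

4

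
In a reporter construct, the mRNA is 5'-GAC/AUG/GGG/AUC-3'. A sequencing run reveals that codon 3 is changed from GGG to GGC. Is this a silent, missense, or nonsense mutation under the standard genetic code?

Position 9 falls in codon 3: GGG → Gly.
After the substitution the codon is GGC → Gly.
Both encode Gly, so the change is synonymous.

silent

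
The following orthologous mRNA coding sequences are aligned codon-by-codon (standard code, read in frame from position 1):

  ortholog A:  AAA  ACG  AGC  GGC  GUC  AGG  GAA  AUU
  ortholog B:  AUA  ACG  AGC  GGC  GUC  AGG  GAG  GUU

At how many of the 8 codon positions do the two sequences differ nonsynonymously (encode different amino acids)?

2

Codon 1: AAA Lys / AUA Ile — nonsynonymous.
Codon 2: ACG Thr / ACG Thr — identical.
Codon 3: AGC Ser / AGC Ser — identical.
Codon 4: GGC Gly / GGC Gly — identical.
Codon 5: GUC Val / GUC Val — identical.
Codon 6: AGG Arg / AGG Arg — identical.
Codon 7: GAA Glu / GAG Glu — synonymous.
Codon 8: AUU Ile / GUU Val — nonsynonymous.
Nonsynonymous differences: 2.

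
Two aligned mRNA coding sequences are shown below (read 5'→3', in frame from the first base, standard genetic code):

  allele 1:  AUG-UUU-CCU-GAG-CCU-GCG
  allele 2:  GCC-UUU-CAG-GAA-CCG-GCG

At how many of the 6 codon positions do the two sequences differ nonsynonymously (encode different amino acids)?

2

Codon 1: AUG Met / GCC Ala — nonsynonymous.
Codon 2: UUU Phe / UUU Phe — identical.
Codon 3: CCU Pro / CAG Gln — nonsynonymous.
Codon 4: GAG Glu / GAA Glu — synonymous.
Codon 5: CCU Pro / CCG Pro — synonymous.
Codon 6: GCG Ala / GCG Ala — identical.
Nonsynonymous differences: 2.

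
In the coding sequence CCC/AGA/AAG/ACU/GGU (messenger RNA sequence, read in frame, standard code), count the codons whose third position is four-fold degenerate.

3

Codon 1 CCC (Pro): third position 4-fold.
Codon 2 AGA (Arg): third position 2-fold.
Codon 3 AAG (Lys): third position 2-fold.
Codon 4 ACU (Thr): third position 4-fold.
Codon 5 GGU (Gly): third position 4-fold.
Four-fold degenerate third positions: 3.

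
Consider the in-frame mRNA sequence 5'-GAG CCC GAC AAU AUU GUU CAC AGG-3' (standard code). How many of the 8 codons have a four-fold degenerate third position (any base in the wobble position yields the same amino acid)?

Codon 1 GAG (Glu): third position 2-fold.
Codon 2 CCC (Pro): third position 4-fold.
Codon 3 GAC (Asp): third position 2-fold.
Codon 4 AAU (Asn): third position 2-fold.
Codon 5 AUU (Ile): third position 3-fold.
Codon 6 GUU (Val): third position 4-fold.
Codon 7 CAC (His): third position 2-fold.
Codon 8 AGG (Arg): third position 2-fold.
Four-fold degenerate third positions: 2.

2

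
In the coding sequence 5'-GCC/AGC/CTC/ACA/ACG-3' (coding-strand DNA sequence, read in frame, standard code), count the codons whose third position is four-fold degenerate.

Codon 1 GCC (Ala): third position 4-fold.
Codon 2 AGC (Ser): third position 2-fold.
Codon 3 CTC (Leu): third position 4-fold.
Codon 4 ACA (Thr): third position 4-fold.
Codon 5 ACG (Thr): third position 4-fold.
Four-fold degenerate third positions: 4.

4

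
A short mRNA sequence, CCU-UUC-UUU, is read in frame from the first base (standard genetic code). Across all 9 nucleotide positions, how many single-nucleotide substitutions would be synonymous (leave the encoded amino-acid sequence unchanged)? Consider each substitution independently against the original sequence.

5

Codon 1 (CCU, Pro): 3 synonymous substitutions.
Codon 2 (UUC, Phe): 1 synonymous substitution.
Codon 3 (UUU, Phe): 1 synonymous substitution.
Total: 3 + 1 + 1 = 5.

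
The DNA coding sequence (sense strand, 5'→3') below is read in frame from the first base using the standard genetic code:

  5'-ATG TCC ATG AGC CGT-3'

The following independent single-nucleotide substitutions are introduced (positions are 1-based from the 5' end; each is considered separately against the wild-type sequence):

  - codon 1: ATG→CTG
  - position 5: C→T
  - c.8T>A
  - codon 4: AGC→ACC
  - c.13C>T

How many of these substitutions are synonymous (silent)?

0

Codon 1: ATG (Met) → CTG (Leu) — missense.
Codon 2: TCC (Ser) → TTC (Phe) — missense.
Codon 3: ATG (Met) → AAG (Lys) — missense.
Codon 4: AGC (Ser) → ACC (Thr) — missense.
Codon 5: CGT (Arg) → TGT (Cys) — missense.
Synonymous: 0 of 5.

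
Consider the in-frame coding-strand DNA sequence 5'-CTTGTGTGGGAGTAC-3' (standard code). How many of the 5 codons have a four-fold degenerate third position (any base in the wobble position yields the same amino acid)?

2

Codon 1 CTT (Leu): third position 4-fold.
Codon 2 GTG (Val): third position 4-fold.
Codon 3 TGG (Trp): third position 1-fold.
Codon 4 GAG (Glu): third position 2-fold.
Codon 5 TAC (Tyr): third position 2-fold.
Four-fold degenerate third positions: 2.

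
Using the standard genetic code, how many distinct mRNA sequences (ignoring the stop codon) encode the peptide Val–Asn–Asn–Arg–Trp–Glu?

Val: 4 codons.
Asn: 2 codons.
Asn: 2 codons.
Arg: 6 codons.
Trp: 1 codon.
Glu: 2 codons.
4 × 2 × 2 × 6 × 1 × 2 = 192.

192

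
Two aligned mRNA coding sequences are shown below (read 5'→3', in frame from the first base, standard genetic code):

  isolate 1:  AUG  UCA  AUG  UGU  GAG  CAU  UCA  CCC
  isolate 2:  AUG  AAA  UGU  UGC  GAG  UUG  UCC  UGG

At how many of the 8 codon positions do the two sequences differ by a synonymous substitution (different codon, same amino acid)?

Codon 1: AUG Met / AUG Met — identical.
Codon 2: UCA Ser / AAA Lys — nonsynonymous.
Codon 3: AUG Met / UGU Cys — nonsynonymous.
Codon 4: UGU Cys / UGC Cys — synonymous.
Codon 5: GAG Glu / GAG Glu — identical.
Codon 6: CAU His / UUG Leu — nonsynonymous.
Codon 7: UCA Ser / UCC Ser — synonymous.
Codon 8: CCC Pro / UGG Trp — nonsynonymous.
Synonymous differences: 2.

2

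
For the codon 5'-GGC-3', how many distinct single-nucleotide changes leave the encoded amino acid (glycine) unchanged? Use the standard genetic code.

Position 1: none → 0 synonymous.
Position 2: none → 0 synonymous.
Position 3: GGU, GGA, GGG → 3 synonymous.
Total: 0 + 0 + 3 = 3.

3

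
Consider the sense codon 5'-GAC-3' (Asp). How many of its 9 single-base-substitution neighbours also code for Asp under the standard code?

Position 1: none → 0 synonymous.
Position 2: none → 0 synonymous.
Position 3: GAU → 1 synonymous.
Total: 0 + 0 + 1 = 1.

1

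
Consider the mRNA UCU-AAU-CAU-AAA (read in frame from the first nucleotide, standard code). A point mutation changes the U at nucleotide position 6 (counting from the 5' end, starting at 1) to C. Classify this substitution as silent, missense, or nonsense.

silent

Position 6 falls in codon 2: AAU → Asn.
After the substitution the codon is AAC → Asn.
Both encode Asn, so the change is synonymous.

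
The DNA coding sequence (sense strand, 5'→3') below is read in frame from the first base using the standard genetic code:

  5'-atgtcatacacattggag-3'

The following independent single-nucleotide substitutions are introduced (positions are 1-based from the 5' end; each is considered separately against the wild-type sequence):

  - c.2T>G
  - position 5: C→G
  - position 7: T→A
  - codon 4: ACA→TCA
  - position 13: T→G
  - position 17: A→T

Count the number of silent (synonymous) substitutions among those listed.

Codon 1: ATG (Met) → AGG (Arg) — missense.
Codon 2: TCA (Ser) → TGA (Stop) — nonsense.
Codon 3: TAC (Tyr) → AAC (Asn) — missense.
Codon 4: ACA (Thr) → TCA (Ser) — missense.
Codon 5: TTG (Leu) → GTG (Val) — missense.
Codon 6: GAG (Glu) → GTG (Val) — missense.
Synonymous: 0 of 6.

0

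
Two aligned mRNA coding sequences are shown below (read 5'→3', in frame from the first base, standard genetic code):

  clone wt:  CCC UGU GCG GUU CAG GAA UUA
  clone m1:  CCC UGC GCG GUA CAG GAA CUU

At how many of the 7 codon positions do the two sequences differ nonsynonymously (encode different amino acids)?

Codon 1: CCC Pro / CCC Pro — identical.
Codon 2: UGU Cys / UGC Cys — synonymous.
Codon 3: GCG Ala / GCG Ala — identical.
Codon 4: GUU Val / GUA Val — synonymous.
Codon 5: CAG Gln / CAG Gln — identical.
Codon 6: GAA Glu / GAA Glu — identical.
Codon 7: UUA Leu / CUU Leu — synonymous.
Nonsynonymous differences: 0.

0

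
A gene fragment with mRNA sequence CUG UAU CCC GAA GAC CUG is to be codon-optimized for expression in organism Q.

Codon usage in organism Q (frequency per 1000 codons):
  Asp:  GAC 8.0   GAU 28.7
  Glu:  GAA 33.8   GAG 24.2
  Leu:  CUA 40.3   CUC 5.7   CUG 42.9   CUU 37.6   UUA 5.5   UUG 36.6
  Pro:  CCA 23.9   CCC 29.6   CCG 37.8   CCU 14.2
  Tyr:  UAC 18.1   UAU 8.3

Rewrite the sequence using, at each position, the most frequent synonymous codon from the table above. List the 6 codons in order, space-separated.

Codon 1 (Leu): best is CUG at 42.9.
Codon 2 (Tyr): best is UAC at 18.1.
Codon 3 (Pro): best is CCG at 37.8.
Codon 4 (Glu): best is GAA at 33.8.
Codon 5 (Asp): best is GAU at 28.7.
Codon 6 (Leu): best is CUG at 42.9.

CUG UAC CCG GAA GAU CUG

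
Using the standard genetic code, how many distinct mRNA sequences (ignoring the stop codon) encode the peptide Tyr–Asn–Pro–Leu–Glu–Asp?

384

Tyr: 2 codons.
Asn: 2 codons.
Pro: 4 codons.
Leu: 6 codons.
Glu: 2 codons.
Asp: 2 codons.
2 × 2 × 4 × 6 × 2 × 2 = 384.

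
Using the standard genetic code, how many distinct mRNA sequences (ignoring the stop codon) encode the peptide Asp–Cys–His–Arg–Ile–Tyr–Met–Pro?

1152

Asp: 2 codons.
Cys: 2 codons.
His: 2 codons.
Arg: 6 codons.
Ile: 3 codons.
Tyr: 2 codons.
Met: 1 codon.
Pro: 4 codons.
2 × 2 × 2 × 6 × 3 × 2 × 1 × 4 = 1152.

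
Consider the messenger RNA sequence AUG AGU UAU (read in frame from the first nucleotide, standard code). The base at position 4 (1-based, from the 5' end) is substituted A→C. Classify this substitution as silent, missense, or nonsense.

missense

Position 4 falls in codon 2: AGU → Ser.
After the substitution the codon is CGU → Arg.
Ser ≠ Arg, so this is a missense mutation.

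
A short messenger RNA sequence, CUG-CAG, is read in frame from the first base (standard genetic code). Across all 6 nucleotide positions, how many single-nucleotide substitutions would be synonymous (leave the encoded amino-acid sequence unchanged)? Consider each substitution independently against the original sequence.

Codon 1 (CUG, Leu): 4 synonymous substitutions.
Codon 2 (CAG, Gln): 1 synonymous substitution.
Total: 4 + 1 = 5.

5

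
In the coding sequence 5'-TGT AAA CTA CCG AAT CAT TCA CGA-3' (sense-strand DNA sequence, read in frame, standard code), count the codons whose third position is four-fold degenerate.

4

Codon 1 TGT (Cys): third position 2-fold.
Codon 2 AAA (Lys): third position 2-fold.
Codon 3 CTA (Leu): third position 4-fold.
Codon 4 CCG (Pro): third position 4-fold.
Codon 5 AAT (Asn): third position 2-fold.
Codon 6 CAT (His): third position 2-fold.
Codon 7 TCA (Ser): third position 4-fold.
Codon 8 CGA (Arg): third position 4-fold.
Four-fold degenerate third positions: 4.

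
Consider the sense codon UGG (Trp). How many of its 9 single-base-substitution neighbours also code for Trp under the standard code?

Position 1: none → 0 synonymous.
Position 2: none → 0 synonymous.
Position 3: none → 0 synonymous.
Total: 0 + 0 + 0 = 0.

0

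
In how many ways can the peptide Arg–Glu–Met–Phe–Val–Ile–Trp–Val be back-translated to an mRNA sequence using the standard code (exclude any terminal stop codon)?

Arg: 6 codons.
Glu: 2 codons.
Met: 1 codon.
Phe: 2 codons.
Val: 4 codons.
Ile: 3 codons.
Trp: 1 codon.
Val: 4 codons.
6 × 2 × 1 × 2 × 4 × 3 × 1 × 4 = 1152.

1152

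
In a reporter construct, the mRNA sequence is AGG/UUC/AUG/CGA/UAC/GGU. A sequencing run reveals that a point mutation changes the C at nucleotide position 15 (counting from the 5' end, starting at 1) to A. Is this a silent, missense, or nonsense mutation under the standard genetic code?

nonsense

Position 15 falls in codon 5: UAC → Tyr.
After the substitution the codon is UAA → Stop.
The new codon is a stop codon, so this is a nonsense mutation.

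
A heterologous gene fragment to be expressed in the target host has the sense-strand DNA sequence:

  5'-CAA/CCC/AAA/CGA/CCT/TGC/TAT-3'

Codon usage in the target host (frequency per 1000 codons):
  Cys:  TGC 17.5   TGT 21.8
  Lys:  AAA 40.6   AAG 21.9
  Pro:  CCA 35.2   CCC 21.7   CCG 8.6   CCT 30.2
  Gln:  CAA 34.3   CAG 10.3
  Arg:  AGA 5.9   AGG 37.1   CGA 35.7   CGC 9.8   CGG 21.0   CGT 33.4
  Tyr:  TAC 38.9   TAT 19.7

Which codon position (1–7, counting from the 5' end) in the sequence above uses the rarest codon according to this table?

Codon 1 CAA (Gln): 34.3 per 1000.
Codon 2 CCC (Pro): 21.7 per 1000.
Codon 3 AAA (Lys): 40.6 per 1000.
Codon 4 CGA (Arg): 35.7 per 1000.
Codon 5 CCT (Pro): 30.2 per 1000.
Codon 6 TGC (Cys): 17.5 per 1000.
Codon 7 TAT (Tyr): 19.7 per 1000.
Lowest frequency is 17.5 at codon 6.

6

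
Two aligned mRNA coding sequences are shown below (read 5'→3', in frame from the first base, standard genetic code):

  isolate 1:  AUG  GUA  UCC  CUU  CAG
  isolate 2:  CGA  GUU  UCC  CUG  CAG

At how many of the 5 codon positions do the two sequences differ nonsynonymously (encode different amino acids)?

1

Codon 1: AUG Met / CGA Arg — nonsynonymous.
Codon 2: GUA Val / GUU Val — synonymous.
Codon 3: UCC Ser / UCC Ser — identical.
Codon 4: CUU Leu / CUG Leu — synonymous.
Codon 5: CAG Gln / CAG Gln — identical.
Nonsynonymous differences: 1.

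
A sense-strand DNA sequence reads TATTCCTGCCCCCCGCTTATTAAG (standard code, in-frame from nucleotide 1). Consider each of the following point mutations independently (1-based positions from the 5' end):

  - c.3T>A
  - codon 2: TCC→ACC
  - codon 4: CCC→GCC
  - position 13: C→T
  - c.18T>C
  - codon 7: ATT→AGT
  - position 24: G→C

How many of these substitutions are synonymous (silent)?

1

Codon 1: TAT (Tyr) → TAA (Stop) — nonsense.
Codon 2: TCC (Ser) → ACC (Thr) — missense.
Codon 4: CCC (Pro) → GCC (Ala) — missense.
Codon 5: CCG (Pro) → TCG (Ser) — missense.
Codon 6: CTT (Leu) → CTC (Leu) — synonymous.
Codon 7: ATT (Ile) → AGT (Ser) — missense.
Codon 8: AAG (Lys) → AAC (Asn) — missense.
Synonymous: 1 of 7.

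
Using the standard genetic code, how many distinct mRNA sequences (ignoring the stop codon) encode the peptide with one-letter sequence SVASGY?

Ser: 6 codons.
Val: 4 codons.
Ala: 4 codons.
Ser: 6 codons.
Gly: 4 codons.
Tyr: 2 codons.
6 × 4 × 4 × 6 × 4 × 2 = 4608.

4608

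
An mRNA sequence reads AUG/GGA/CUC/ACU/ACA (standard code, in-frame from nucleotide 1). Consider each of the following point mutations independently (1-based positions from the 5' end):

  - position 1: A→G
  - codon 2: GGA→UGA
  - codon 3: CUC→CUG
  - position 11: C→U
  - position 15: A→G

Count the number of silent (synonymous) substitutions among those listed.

Codon 1: AUG (Met) → GUG (Val) — missense.
Codon 2: GGA (Gly) → UGA (Stop) — nonsense.
Codon 3: CUC (Leu) → CUG (Leu) — synonymous.
Codon 4: ACU (Thr) → AUU (Ile) — missense.
Codon 5: ACA (Thr) → ACG (Thr) — synonymous.
Synonymous: 2 of 5.

2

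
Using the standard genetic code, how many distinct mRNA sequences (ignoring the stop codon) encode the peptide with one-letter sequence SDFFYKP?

768

Ser: 6 codons.
Asp: 2 codons.
Phe: 2 codons.
Phe: 2 codons.
Tyr: 2 codons.
Lys: 2 codons.
Pro: 4 codons.
6 × 2 × 2 × 2 × 2 × 2 × 4 = 768.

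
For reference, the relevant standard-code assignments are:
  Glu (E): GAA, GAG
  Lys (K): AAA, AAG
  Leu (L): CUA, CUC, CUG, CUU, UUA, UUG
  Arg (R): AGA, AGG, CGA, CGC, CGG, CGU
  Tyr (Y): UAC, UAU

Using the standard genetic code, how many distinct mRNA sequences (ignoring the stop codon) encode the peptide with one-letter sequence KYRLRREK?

Lys: 2 codons.
Tyr: 2 codons.
Arg: 6 codons.
Leu: 6 codons.
Arg: 6 codons.
Arg: 6 codons.
Glu: 2 codons.
Lys: 2 codons.
2 × 2 × 6 × 6 × 6 × 6 × 2 × 2 = 20736.

20736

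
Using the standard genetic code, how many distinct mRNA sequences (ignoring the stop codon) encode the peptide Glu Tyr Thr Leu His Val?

Glu: 2 codons.
Tyr: 2 codons.
Thr: 4 codons.
Leu: 6 codons.
His: 2 codons.
Val: 4 codons.
2 × 2 × 4 × 6 × 2 × 4 = 768.

768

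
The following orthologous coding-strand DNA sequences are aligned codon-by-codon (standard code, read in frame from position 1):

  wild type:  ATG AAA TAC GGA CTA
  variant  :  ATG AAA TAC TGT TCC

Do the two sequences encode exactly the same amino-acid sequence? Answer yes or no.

no

Codon 1: ATG Met / ATG Met — identical.
Codon 2: AAA Lys / AAA Lys — identical.
Codon 3: TAC Tyr / TAC Tyr — identical.
Codon 4: GGA Gly / TGT Cys — nonsynonymous.
Codon 5: CTA Leu / TCC Ser — nonsynonymous.
Nonsynonymous differences: 2 → different protein.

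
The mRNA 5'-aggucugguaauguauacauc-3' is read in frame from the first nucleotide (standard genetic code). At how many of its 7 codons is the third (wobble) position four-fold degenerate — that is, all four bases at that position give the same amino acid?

3

Codon 1 AGG (Arg): third position 2-fold.
Codon 2 UCU (Ser): third position 4-fold.
Codon 3 GGU (Gly): third position 4-fold.
Codon 4 AAU (Asn): third position 2-fold.
Codon 5 GUA (Val): third position 4-fold.
Codon 6 UAC (Tyr): third position 2-fold.
Codon 7 AUC (Ile): third position 3-fold.
Four-fold degenerate third positions: 3.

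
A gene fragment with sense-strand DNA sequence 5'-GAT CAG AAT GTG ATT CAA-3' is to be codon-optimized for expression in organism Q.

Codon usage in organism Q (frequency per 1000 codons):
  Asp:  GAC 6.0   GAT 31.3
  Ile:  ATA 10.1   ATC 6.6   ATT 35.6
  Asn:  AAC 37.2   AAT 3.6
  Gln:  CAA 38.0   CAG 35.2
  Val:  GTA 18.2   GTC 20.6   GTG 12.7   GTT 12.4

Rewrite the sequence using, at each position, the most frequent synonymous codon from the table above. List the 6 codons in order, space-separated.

Codon 1 (Asp): best is GAT at 31.3.
Codon 2 (Gln): best is CAA at 38.0.
Codon 3 (Asn): best is AAC at 37.2.
Codon 4 (Val): best is GTC at 20.6.
Codon 5 (Ile): best is ATT at 35.6.
Codon 6 (Gln): best is CAA at 38.0.

GAT CAA AAC GTC ATT CAA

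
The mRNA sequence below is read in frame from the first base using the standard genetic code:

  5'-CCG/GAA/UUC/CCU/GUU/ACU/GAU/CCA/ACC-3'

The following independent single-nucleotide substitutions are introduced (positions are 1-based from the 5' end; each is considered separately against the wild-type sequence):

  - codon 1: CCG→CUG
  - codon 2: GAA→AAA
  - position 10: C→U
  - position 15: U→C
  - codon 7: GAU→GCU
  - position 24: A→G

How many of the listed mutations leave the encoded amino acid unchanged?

Codon 1: CCG (Pro) → CUG (Leu) — missense.
Codon 2: GAA (Glu) → AAA (Lys) — missense.
Codon 4: CCU (Pro) → UCU (Ser) — missense.
Codon 5: GUU (Val) → GUC (Val) — synonymous.
Codon 7: GAU (Asp) → GCU (Ala) — missense.
Codon 8: CCA (Pro) → CCG (Pro) — synonymous.
Synonymous: 2 of 6.

2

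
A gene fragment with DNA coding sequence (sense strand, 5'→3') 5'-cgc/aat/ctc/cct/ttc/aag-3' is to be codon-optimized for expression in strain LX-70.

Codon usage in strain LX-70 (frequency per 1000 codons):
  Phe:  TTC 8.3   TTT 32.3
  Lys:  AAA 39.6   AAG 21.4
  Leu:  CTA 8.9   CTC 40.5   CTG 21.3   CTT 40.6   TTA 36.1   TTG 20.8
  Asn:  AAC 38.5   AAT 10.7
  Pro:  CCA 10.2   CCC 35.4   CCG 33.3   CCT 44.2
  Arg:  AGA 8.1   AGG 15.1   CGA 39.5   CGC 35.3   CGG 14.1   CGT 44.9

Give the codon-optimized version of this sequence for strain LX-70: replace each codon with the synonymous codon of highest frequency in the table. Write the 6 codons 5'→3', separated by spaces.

CGT AAC CTT CCT TTT AAA

Codon 1 (Arg): best is CGT at 44.9.
Codon 2 (Asn): best is AAC at 38.5.
Codon 3 (Leu): best is CTT at 40.6.
Codon 4 (Pro): best is CCT at 44.2.
Codon 5 (Phe): best is TTT at 32.3.
Codon 6 (Lys): best is AAA at 39.6.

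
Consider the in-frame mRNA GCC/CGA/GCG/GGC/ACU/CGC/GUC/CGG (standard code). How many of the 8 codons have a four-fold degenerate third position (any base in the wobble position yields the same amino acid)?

8

Codon 1 GCC (Ala): third position 4-fold.
Codon 2 CGA (Arg): third position 4-fold.
Codon 3 GCG (Ala): third position 4-fold.
Codon 4 GGC (Gly): third position 4-fold.
Codon 5 ACU (Thr): third position 4-fold.
Codon 6 CGC (Arg): third position 4-fold.
Codon 7 GUC (Val): third position 4-fold.
Codon 8 CGG (Arg): third position 4-fold.
Four-fold degenerate third positions: 8.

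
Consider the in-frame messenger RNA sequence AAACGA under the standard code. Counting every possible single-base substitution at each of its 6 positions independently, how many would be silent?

5

Codon 1 (AAA, Lys): 1 synonymous substitution.
Codon 2 (CGA, Arg): 4 synonymous substitutions.
Total: 1 + 4 = 5.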